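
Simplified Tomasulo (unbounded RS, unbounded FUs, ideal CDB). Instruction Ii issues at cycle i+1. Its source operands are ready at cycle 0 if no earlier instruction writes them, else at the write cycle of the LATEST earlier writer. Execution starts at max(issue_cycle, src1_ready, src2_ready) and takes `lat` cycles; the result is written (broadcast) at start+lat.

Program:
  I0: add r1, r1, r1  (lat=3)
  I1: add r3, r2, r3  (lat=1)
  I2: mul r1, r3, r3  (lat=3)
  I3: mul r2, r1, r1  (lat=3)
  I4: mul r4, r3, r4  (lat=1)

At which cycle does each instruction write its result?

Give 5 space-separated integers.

I0 add r1: issue@1 deps=(None,None) exec_start@1 write@4
I1 add r3: issue@2 deps=(None,None) exec_start@2 write@3
I2 mul r1: issue@3 deps=(1,1) exec_start@3 write@6
I3 mul r2: issue@4 deps=(2,2) exec_start@6 write@9
I4 mul r4: issue@5 deps=(1,None) exec_start@5 write@6

Answer: 4 3 6 9 6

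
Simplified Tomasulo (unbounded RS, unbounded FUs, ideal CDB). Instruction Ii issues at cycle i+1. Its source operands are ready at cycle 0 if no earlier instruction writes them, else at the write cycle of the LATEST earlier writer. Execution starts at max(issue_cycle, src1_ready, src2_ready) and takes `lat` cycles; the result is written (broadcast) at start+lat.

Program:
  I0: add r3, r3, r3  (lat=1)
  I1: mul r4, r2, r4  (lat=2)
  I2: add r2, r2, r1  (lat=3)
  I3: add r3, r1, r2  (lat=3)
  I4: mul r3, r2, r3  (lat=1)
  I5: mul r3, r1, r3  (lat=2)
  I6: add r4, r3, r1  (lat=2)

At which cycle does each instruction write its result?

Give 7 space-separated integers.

Answer: 2 4 6 9 10 12 14

Derivation:
I0 add r3: issue@1 deps=(None,None) exec_start@1 write@2
I1 mul r4: issue@2 deps=(None,None) exec_start@2 write@4
I2 add r2: issue@3 deps=(None,None) exec_start@3 write@6
I3 add r3: issue@4 deps=(None,2) exec_start@6 write@9
I4 mul r3: issue@5 deps=(2,3) exec_start@9 write@10
I5 mul r3: issue@6 deps=(None,4) exec_start@10 write@12
I6 add r4: issue@7 deps=(5,None) exec_start@12 write@14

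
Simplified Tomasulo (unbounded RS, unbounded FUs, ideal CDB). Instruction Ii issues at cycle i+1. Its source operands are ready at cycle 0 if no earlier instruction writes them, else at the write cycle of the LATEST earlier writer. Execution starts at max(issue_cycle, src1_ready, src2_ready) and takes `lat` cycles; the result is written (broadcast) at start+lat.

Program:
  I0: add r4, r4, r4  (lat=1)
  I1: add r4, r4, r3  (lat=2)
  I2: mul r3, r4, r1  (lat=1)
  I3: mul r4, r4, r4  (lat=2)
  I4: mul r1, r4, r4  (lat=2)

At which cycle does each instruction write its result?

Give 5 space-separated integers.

Answer: 2 4 5 6 8

Derivation:
I0 add r4: issue@1 deps=(None,None) exec_start@1 write@2
I1 add r4: issue@2 deps=(0,None) exec_start@2 write@4
I2 mul r3: issue@3 deps=(1,None) exec_start@4 write@5
I3 mul r4: issue@4 deps=(1,1) exec_start@4 write@6
I4 mul r1: issue@5 deps=(3,3) exec_start@6 write@8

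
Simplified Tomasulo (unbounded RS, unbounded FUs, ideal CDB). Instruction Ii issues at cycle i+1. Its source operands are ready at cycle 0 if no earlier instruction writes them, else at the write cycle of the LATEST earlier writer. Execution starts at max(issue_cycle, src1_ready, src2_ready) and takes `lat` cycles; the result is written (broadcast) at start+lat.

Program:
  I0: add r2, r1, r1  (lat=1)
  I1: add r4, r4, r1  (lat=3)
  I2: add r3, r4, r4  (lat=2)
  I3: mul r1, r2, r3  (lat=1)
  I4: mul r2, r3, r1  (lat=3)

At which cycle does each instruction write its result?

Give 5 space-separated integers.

I0 add r2: issue@1 deps=(None,None) exec_start@1 write@2
I1 add r4: issue@2 deps=(None,None) exec_start@2 write@5
I2 add r3: issue@3 deps=(1,1) exec_start@5 write@7
I3 mul r1: issue@4 deps=(0,2) exec_start@7 write@8
I4 mul r2: issue@5 deps=(2,3) exec_start@8 write@11

Answer: 2 5 7 8 11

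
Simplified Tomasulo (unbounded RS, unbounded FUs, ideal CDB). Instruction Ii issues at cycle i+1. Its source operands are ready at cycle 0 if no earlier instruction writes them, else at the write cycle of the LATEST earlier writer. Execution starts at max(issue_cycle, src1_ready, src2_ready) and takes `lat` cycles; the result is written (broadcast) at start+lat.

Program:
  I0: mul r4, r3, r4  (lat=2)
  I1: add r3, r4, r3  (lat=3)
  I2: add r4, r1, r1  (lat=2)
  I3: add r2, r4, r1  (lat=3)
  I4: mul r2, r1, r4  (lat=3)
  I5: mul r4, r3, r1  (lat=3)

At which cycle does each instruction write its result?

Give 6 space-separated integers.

I0 mul r4: issue@1 deps=(None,None) exec_start@1 write@3
I1 add r3: issue@2 deps=(0,None) exec_start@3 write@6
I2 add r4: issue@3 deps=(None,None) exec_start@3 write@5
I3 add r2: issue@4 deps=(2,None) exec_start@5 write@8
I4 mul r2: issue@5 deps=(None,2) exec_start@5 write@8
I5 mul r4: issue@6 deps=(1,None) exec_start@6 write@9

Answer: 3 6 5 8 8 9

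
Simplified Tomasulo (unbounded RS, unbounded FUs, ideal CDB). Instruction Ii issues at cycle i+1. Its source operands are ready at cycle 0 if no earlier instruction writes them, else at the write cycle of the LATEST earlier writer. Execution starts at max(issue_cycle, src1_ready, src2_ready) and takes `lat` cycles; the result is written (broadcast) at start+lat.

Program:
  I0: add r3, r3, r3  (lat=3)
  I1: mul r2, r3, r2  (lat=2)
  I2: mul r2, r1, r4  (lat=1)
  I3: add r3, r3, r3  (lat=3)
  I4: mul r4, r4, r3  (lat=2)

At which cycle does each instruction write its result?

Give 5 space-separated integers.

I0 add r3: issue@1 deps=(None,None) exec_start@1 write@4
I1 mul r2: issue@2 deps=(0,None) exec_start@4 write@6
I2 mul r2: issue@3 deps=(None,None) exec_start@3 write@4
I3 add r3: issue@4 deps=(0,0) exec_start@4 write@7
I4 mul r4: issue@5 deps=(None,3) exec_start@7 write@9

Answer: 4 6 4 7 9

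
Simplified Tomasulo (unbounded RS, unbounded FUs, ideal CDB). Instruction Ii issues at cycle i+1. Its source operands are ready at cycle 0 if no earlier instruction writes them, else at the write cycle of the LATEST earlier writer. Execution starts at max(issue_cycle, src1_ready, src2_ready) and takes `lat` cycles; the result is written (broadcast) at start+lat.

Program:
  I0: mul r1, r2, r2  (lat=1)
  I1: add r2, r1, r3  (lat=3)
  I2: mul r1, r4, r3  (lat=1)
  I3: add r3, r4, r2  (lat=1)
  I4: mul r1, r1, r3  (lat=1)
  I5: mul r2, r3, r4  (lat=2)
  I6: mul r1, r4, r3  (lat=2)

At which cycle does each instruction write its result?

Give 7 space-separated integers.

I0 mul r1: issue@1 deps=(None,None) exec_start@1 write@2
I1 add r2: issue@2 deps=(0,None) exec_start@2 write@5
I2 mul r1: issue@3 deps=(None,None) exec_start@3 write@4
I3 add r3: issue@4 deps=(None,1) exec_start@5 write@6
I4 mul r1: issue@5 deps=(2,3) exec_start@6 write@7
I5 mul r2: issue@6 deps=(3,None) exec_start@6 write@8
I6 mul r1: issue@7 deps=(None,3) exec_start@7 write@9

Answer: 2 5 4 6 7 8 9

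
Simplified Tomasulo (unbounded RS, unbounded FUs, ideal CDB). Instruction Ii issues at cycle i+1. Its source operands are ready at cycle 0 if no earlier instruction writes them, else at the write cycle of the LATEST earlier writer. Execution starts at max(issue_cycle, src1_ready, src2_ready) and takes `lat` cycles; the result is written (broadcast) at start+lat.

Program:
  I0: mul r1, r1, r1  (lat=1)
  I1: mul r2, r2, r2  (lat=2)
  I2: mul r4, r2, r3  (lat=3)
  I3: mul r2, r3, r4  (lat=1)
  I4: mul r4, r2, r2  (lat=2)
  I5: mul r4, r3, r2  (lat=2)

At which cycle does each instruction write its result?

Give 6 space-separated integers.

I0 mul r1: issue@1 deps=(None,None) exec_start@1 write@2
I1 mul r2: issue@2 deps=(None,None) exec_start@2 write@4
I2 mul r4: issue@3 deps=(1,None) exec_start@4 write@7
I3 mul r2: issue@4 deps=(None,2) exec_start@7 write@8
I4 mul r4: issue@5 deps=(3,3) exec_start@8 write@10
I5 mul r4: issue@6 deps=(None,3) exec_start@8 write@10

Answer: 2 4 7 8 10 10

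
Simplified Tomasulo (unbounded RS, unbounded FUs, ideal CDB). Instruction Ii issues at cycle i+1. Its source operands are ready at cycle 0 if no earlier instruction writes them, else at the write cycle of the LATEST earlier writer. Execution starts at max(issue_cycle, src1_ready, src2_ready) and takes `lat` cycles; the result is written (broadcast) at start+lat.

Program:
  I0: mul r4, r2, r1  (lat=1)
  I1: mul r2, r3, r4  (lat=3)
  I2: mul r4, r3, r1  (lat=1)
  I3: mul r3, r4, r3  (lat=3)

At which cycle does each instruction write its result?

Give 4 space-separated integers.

I0 mul r4: issue@1 deps=(None,None) exec_start@1 write@2
I1 mul r2: issue@2 deps=(None,0) exec_start@2 write@5
I2 mul r4: issue@3 deps=(None,None) exec_start@3 write@4
I3 mul r3: issue@4 deps=(2,None) exec_start@4 write@7

Answer: 2 5 4 7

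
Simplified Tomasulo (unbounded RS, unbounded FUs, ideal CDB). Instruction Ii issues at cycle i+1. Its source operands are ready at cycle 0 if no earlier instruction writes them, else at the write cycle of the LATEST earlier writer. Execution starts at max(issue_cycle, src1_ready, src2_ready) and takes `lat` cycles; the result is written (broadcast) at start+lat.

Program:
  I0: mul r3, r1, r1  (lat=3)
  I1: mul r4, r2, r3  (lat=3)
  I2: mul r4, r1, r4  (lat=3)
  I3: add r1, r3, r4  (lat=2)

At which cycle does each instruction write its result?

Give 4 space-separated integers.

I0 mul r3: issue@1 deps=(None,None) exec_start@1 write@4
I1 mul r4: issue@2 deps=(None,0) exec_start@4 write@7
I2 mul r4: issue@3 deps=(None,1) exec_start@7 write@10
I3 add r1: issue@4 deps=(0,2) exec_start@10 write@12

Answer: 4 7 10 12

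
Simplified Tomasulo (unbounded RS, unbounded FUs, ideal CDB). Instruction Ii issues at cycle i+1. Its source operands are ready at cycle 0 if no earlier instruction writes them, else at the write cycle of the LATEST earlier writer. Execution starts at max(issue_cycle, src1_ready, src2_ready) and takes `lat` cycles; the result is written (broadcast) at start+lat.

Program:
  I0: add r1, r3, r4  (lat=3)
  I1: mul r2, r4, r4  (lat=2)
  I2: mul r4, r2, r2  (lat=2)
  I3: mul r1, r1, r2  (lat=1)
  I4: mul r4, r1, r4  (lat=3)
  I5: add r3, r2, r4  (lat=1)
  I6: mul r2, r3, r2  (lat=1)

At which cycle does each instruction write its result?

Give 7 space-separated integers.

Answer: 4 4 6 5 9 10 11

Derivation:
I0 add r1: issue@1 deps=(None,None) exec_start@1 write@4
I1 mul r2: issue@2 deps=(None,None) exec_start@2 write@4
I2 mul r4: issue@3 deps=(1,1) exec_start@4 write@6
I3 mul r1: issue@4 deps=(0,1) exec_start@4 write@5
I4 mul r4: issue@5 deps=(3,2) exec_start@6 write@9
I5 add r3: issue@6 deps=(1,4) exec_start@9 write@10
I6 mul r2: issue@7 deps=(5,1) exec_start@10 write@11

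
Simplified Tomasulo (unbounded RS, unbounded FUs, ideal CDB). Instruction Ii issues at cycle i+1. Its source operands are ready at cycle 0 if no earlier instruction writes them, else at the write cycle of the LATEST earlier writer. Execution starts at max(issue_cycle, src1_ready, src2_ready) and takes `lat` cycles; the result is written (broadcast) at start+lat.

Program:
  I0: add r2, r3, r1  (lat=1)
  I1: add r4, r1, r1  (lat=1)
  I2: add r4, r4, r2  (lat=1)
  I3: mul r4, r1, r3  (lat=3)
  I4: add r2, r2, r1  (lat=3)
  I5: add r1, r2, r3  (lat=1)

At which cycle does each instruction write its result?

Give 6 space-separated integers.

I0 add r2: issue@1 deps=(None,None) exec_start@1 write@2
I1 add r4: issue@2 deps=(None,None) exec_start@2 write@3
I2 add r4: issue@3 deps=(1,0) exec_start@3 write@4
I3 mul r4: issue@4 deps=(None,None) exec_start@4 write@7
I4 add r2: issue@5 deps=(0,None) exec_start@5 write@8
I5 add r1: issue@6 deps=(4,None) exec_start@8 write@9

Answer: 2 3 4 7 8 9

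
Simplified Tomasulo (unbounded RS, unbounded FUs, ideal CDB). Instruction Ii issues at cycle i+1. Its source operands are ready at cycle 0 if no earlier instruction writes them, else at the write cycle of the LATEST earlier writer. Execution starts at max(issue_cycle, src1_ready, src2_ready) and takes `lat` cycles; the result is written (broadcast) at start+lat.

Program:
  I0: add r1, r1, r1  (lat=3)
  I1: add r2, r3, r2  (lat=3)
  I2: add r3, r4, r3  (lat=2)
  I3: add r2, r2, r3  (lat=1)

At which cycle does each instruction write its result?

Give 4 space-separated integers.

Answer: 4 5 5 6

Derivation:
I0 add r1: issue@1 deps=(None,None) exec_start@1 write@4
I1 add r2: issue@2 deps=(None,None) exec_start@2 write@5
I2 add r3: issue@3 deps=(None,None) exec_start@3 write@5
I3 add r2: issue@4 deps=(1,2) exec_start@5 write@6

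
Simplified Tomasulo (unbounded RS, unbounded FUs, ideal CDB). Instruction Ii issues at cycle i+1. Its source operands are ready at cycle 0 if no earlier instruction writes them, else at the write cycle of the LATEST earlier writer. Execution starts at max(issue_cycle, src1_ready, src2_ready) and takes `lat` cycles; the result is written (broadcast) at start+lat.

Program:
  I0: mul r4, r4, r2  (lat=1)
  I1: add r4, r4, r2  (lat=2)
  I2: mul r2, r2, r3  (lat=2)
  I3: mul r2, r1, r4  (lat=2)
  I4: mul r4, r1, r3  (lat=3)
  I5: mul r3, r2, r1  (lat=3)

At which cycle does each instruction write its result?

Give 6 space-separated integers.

I0 mul r4: issue@1 deps=(None,None) exec_start@1 write@2
I1 add r4: issue@2 deps=(0,None) exec_start@2 write@4
I2 mul r2: issue@3 deps=(None,None) exec_start@3 write@5
I3 mul r2: issue@4 deps=(None,1) exec_start@4 write@6
I4 mul r4: issue@5 deps=(None,None) exec_start@5 write@8
I5 mul r3: issue@6 deps=(3,None) exec_start@6 write@9

Answer: 2 4 5 6 8 9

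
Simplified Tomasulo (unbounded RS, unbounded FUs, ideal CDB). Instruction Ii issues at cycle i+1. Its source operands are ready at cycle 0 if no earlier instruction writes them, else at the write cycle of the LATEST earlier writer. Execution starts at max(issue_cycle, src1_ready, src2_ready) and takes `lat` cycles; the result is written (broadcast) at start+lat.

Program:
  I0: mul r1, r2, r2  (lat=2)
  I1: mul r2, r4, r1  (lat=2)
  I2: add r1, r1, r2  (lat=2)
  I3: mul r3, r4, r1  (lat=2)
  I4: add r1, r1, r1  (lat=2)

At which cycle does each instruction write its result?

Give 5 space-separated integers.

I0 mul r1: issue@1 deps=(None,None) exec_start@1 write@3
I1 mul r2: issue@2 deps=(None,0) exec_start@3 write@5
I2 add r1: issue@3 deps=(0,1) exec_start@5 write@7
I3 mul r3: issue@4 deps=(None,2) exec_start@7 write@9
I4 add r1: issue@5 deps=(2,2) exec_start@7 write@9

Answer: 3 5 7 9 9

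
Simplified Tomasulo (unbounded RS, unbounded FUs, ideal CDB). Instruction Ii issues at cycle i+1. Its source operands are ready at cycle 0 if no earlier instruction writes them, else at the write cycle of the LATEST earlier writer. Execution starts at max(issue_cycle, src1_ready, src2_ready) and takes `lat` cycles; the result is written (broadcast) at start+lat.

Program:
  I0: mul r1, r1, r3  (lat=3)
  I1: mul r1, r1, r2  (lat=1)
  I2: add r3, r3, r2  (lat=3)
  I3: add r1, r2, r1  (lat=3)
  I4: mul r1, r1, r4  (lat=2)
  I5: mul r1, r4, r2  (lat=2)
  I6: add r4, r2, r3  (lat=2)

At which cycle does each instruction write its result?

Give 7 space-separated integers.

I0 mul r1: issue@1 deps=(None,None) exec_start@1 write@4
I1 mul r1: issue@2 deps=(0,None) exec_start@4 write@5
I2 add r3: issue@3 deps=(None,None) exec_start@3 write@6
I3 add r1: issue@4 deps=(None,1) exec_start@5 write@8
I4 mul r1: issue@5 deps=(3,None) exec_start@8 write@10
I5 mul r1: issue@6 deps=(None,None) exec_start@6 write@8
I6 add r4: issue@7 deps=(None,2) exec_start@7 write@9

Answer: 4 5 6 8 10 8 9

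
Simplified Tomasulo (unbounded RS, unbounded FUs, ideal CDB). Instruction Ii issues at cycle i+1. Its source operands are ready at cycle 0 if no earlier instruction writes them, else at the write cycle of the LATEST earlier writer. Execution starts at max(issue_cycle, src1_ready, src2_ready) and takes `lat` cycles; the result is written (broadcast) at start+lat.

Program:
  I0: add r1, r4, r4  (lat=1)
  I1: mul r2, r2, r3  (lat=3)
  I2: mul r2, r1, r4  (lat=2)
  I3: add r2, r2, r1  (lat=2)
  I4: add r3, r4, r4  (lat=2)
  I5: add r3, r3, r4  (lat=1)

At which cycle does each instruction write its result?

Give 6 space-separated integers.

I0 add r1: issue@1 deps=(None,None) exec_start@1 write@2
I1 mul r2: issue@2 deps=(None,None) exec_start@2 write@5
I2 mul r2: issue@3 deps=(0,None) exec_start@3 write@5
I3 add r2: issue@4 deps=(2,0) exec_start@5 write@7
I4 add r3: issue@5 deps=(None,None) exec_start@5 write@7
I5 add r3: issue@6 deps=(4,None) exec_start@7 write@8

Answer: 2 5 5 7 7 8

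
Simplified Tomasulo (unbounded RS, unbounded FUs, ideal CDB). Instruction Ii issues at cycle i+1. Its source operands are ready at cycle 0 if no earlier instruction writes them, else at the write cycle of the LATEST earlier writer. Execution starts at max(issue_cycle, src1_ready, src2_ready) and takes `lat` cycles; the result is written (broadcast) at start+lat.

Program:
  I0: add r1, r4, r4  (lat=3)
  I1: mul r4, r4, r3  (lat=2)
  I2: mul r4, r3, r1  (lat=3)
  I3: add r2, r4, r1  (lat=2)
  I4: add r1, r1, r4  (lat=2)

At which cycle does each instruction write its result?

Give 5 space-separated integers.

I0 add r1: issue@1 deps=(None,None) exec_start@1 write@4
I1 mul r4: issue@2 deps=(None,None) exec_start@2 write@4
I2 mul r4: issue@3 deps=(None,0) exec_start@4 write@7
I3 add r2: issue@4 deps=(2,0) exec_start@7 write@9
I4 add r1: issue@5 deps=(0,2) exec_start@7 write@9

Answer: 4 4 7 9 9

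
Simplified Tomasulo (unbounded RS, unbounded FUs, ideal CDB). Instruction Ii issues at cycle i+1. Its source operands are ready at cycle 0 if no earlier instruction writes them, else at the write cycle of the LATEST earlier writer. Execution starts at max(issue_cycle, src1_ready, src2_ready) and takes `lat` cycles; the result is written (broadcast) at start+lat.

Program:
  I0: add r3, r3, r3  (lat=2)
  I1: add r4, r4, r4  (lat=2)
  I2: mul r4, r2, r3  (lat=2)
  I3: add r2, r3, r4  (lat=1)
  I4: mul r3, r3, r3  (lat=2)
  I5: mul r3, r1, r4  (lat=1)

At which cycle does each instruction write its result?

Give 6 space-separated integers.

Answer: 3 4 5 6 7 7

Derivation:
I0 add r3: issue@1 deps=(None,None) exec_start@1 write@3
I1 add r4: issue@2 deps=(None,None) exec_start@2 write@4
I2 mul r4: issue@3 deps=(None,0) exec_start@3 write@5
I3 add r2: issue@4 deps=(0,2) exec_start@5 write@6
I4 mul r3: issue@5 deps=(0,0) exec_start@5 write@7
I5 mul r3: issue@6 deps=(None,2) exec_start@6 write@7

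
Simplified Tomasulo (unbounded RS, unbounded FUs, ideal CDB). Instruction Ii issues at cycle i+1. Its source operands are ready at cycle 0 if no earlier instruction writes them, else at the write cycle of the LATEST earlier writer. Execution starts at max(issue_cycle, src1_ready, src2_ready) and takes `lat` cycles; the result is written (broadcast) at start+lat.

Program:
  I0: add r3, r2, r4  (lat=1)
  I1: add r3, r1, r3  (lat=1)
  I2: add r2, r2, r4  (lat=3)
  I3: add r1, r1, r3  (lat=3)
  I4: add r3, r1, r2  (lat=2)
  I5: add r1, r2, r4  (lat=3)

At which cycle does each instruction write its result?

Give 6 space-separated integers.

I0 add r3: issue@1 deps=(None,None) exec_start@1 write@2
I1 add r3: issue@2 deps=(None,0) exec_start@2 write@3
I2 add r2: issue@3 deps=(None,None) exec_start@3 write@6
I3 add r1: issue@4 deps=(None,1) exec_start@4 write@7
I4 add r3: issue@5 deps=(3,2) exec_start@7 write@9
I5 add r1: issue@6 deps=(2,None) exec_start@6 write@9

Answer: 2 3 6 7 9 9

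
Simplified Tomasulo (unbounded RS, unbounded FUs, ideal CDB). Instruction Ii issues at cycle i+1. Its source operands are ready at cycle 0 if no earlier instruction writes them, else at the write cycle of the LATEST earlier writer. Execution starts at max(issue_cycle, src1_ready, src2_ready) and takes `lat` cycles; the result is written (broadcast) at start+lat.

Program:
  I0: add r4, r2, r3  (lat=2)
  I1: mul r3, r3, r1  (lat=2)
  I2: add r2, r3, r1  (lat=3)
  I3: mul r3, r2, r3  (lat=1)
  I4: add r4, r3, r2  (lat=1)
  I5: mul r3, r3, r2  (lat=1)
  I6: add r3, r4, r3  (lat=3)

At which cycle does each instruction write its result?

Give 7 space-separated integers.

Answer: 3 4 7 8 9 9 12

Derivation:
I0 add r4: issue@1 deps=(None,None) exec_start@1 write@3
I1 mul r3: issue@2 deps=(None,None) exec_start@2 write@4
I2 add r2: issue@3 deps=(1,None) exec_start@4 write@7
I3 mul r3: issue@4 deps=(2,1) exec_start@7 write@8
I4 add r4: issue@5 deps=(3,2) exec_start@8 write@9
I5 mul r3: issue@6 deps=(3,2) exec_start@8 write@9
I6 add r3: issue@7 deps=(4,5) exec_start@9 write@12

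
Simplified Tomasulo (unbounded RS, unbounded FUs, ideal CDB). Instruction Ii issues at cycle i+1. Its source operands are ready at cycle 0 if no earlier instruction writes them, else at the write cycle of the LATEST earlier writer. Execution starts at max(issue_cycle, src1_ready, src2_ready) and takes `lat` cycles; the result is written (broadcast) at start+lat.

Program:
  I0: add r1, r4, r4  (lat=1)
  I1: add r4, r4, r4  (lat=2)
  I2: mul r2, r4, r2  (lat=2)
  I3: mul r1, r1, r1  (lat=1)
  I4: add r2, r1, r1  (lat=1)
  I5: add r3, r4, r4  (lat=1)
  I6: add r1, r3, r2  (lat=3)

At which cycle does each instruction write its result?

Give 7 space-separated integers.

I0 add r1: issue@1 deps=(None,None) exec_start@1 write@2
I1 add r4: issue@2 deps=(None,None) exec_start@2 write@4
I2 mul r2: issue@3 deps=(1,None) exec_start@4 write@6
I3 mul r1: issue@4 deps=(0,0) exec_start@4 write@5
I4 add r2: issue@5 deps=(3,3) exec_start@5 write@6
I5 add r3: issue@6 deps=(1,1) exec_start@6 write@7
I6 add r1: issue@7 deps=(5,4) exec_start@7 write@10

Answer: 2 4 6 5 6 7 10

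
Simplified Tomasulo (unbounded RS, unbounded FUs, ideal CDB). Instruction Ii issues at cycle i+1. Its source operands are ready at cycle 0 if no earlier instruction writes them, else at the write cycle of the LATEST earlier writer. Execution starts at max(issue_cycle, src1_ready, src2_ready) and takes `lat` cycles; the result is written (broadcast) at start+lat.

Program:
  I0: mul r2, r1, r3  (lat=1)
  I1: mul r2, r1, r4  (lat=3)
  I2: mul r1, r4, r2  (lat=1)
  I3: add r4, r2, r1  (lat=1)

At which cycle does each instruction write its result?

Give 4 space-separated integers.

Answer: 2 5 6 7

Derivation:
I0 mul r2: issue@1 deps=(None,None) exec_start@1 write@2
I1 mul r2: issue@2 deps=(None,None) exec_start@2 write@5
I2 mul r1: issue@3 deps=(None,1) exec_start@5 write@6
I3 add r4: issue@4 deps=(1,2) exec_start@6 write@7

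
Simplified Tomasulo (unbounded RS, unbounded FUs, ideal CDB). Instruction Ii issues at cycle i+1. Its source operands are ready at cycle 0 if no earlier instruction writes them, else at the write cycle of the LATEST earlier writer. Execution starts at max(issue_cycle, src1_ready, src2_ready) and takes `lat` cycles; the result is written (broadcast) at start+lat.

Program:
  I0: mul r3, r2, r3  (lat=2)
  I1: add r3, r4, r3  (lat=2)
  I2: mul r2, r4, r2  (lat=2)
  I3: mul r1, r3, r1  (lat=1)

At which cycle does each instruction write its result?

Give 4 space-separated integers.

I0 mul r3: issue@1 deps=(None,None) exec_start@1 write@3
I1 add r3: issue@2 deps=(None,0) exec_start@3 write@5
I2 mul r2: issue@3 deps=(None,None) exec_start@3 write@5
I3 mul r1: issue@4 deps=(1,None) exec_start@5 write@6

Answer: 3 5 5 6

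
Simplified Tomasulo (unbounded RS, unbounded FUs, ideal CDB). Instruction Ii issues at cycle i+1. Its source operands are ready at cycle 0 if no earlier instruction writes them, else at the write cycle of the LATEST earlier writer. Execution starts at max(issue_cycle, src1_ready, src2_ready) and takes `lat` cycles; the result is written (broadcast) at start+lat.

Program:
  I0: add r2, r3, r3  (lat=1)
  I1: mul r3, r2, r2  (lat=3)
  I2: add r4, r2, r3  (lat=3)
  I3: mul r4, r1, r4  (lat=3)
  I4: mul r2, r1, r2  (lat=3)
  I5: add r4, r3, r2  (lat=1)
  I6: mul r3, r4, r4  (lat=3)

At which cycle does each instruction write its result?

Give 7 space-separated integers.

Answer: 2 5 8 11 8 9 12

Derivation:
I0 add r2: issue@1 deps=(None,None) exec_start@1 write@2
I1 mul r3: issue@2 deps=(0,0) exec_start@2 write@5
I2 add r4: issue@3 deps=(0,1) exec_start@5 write@8
I3 mul r4: issue@4 deps=(None,2) exec_start@8 write@11
I4 mul r2: issue@5 deps=(None,0) exec_start@5 write@8
I5 add r4: issue@6 deps=(1,4) exec_start@8 write@9
I6 mul r3: issue@7 deps=(5,5) exec_start@9 write@12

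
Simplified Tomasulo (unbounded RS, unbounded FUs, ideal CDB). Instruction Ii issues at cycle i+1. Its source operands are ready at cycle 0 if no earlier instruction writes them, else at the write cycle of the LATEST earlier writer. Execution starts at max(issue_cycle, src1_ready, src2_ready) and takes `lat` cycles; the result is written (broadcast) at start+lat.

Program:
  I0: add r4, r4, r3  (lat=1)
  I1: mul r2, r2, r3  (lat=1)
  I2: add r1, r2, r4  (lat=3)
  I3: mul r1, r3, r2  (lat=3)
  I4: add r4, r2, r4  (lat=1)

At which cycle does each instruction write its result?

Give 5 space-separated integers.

Answer: 2 3 6 7 6

Derivation:
I0 add r4: issue@1 deps=(None,None) exec_start@1 write@2
I1 mul r2: issue@2 deps=(None,None) exec_start@2 write@3
I2 add r1: issue@3 deps=(1,0) exec_start@3 write@6
I3 mul r1: issue@4 deps=(None,1) exec_start@4 write@7
I4 add r4: issue@5 deps=(1,0) exec_start@5 write@6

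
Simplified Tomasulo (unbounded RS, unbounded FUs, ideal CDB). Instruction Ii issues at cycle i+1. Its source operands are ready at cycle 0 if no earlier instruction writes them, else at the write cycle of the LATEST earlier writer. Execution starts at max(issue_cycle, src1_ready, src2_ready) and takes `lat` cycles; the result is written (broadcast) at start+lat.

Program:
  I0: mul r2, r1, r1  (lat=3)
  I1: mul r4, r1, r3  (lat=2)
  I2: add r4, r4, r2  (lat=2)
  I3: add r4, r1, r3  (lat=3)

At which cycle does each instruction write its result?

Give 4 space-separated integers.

I0 mul r2: issue@1 deps=(None,None) exec_start@1 write@4
I1 mul r4: issue@2 deps=(None,None) exec_start@2 write@4
I2 add r4: issue@3 deps=(1,0) exec_start@4 write@6
I3 add r4: issue@4 deps=(None,None) exec_start@4 write@7

Answer: 4 4 6 7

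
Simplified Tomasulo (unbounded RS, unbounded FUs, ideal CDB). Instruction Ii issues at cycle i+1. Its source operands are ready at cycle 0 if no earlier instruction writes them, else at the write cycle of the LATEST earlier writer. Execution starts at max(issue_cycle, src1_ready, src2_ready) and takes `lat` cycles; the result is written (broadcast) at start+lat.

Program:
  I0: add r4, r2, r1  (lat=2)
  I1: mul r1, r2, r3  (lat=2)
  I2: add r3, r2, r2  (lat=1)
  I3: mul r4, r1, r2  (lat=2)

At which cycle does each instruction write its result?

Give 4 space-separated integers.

Answer: 3 4 4 6

Derivation:
I0 add r4: issue@1 deps=(None,None) exec_start@1 write@3
I1 mul r1: issue@2 deps=(None,None) exec_start@2 write@4
I2 add r3: issue@3 deps=(None,None) exec_start@3 write@4
I3 mul r4: issue@4 deps=(1,None) exec_start@4 write@6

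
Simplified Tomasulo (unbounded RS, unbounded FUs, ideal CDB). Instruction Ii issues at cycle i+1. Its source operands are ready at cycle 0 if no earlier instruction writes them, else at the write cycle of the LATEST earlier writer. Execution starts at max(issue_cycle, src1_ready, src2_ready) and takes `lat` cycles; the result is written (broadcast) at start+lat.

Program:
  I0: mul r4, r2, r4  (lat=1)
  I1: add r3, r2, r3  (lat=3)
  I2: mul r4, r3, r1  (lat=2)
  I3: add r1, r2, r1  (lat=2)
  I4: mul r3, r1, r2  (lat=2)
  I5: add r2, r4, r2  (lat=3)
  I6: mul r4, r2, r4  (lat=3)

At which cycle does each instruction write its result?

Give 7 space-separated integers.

I0 mul r4: issue@1 deps=(None,None) exec_start@1 write@2
I1 add r3: issue@2 deps=(None,None) exec_start@2 write@5
I2 mul r4: issue@3 deps=(1,None) exec_start@5 write@7
I3 add r1: issue@4 deps=(None,None) exec_start@4 write@6
I4 mul r3: issue@5 deps=(3,None) exec_start@6 write@8
I5 add r2: issue@6 deps=(2,None) exec_start@7 write@10
I6 mul r4: issue@7 deps=(5,2) exec_start@10 write@13

Answer: 2 5 7 6 8 10 13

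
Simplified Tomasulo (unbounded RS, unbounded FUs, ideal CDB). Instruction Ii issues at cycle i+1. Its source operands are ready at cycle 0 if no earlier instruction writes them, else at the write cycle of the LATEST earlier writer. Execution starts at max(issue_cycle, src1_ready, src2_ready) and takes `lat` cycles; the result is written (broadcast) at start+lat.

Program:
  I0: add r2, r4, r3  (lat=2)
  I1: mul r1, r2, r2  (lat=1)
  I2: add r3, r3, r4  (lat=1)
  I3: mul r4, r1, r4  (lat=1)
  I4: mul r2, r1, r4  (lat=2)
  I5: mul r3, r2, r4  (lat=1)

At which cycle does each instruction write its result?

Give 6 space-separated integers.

Answer: 3 4 4 5 7 8

Derivation:
I0 add r2: issue@1 deps=(None,None) exec_start@1 write@3
I1 mul r1: issue@2 deps=(0,0) exec_start@3 write@4
I2 add r3: issue@3 deps=(None,None) exec_start@3 write@4
I3 mul r4: issue@4 deps=(1,None) exec_start@4 write@5
I4 mul r2: issue@5 deps=(1,3) exec_start@5 write@7
I5 mul r3: issue@6 deps=(4,3) exec_start@7 write@8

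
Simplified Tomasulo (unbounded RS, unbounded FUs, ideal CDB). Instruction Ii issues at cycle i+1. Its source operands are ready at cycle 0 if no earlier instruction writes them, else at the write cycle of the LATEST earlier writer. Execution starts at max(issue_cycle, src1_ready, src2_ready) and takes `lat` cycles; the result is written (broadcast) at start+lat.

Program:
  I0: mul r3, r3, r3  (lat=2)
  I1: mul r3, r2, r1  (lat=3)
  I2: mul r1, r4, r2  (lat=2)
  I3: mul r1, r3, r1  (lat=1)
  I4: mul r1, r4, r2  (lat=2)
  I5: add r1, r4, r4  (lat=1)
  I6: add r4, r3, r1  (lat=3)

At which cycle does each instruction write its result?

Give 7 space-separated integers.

Answer: 3 5 5 6 7 7 10

Derivation:
I0 mul r3: issue@1 deps=(None,None) exec_start@1 write@3
I1 mul r3: issue@2 deps=(None,None) exec_start@2 write@5
I2 mul r1: issue@3 deps=(None,None) exec_start@3 write@5
I3 mul r1: issue@4 deps=(1,2) exec_start@5 write@6
I4 mul r1: issue@5 deps=(None,None) exec_start@5 write@7
I5 add r1: issue@6 deps=(None,None) exec_start@6 write@7
I6 add r4: issue@7 deps=(1,5) exec_start@7 write@10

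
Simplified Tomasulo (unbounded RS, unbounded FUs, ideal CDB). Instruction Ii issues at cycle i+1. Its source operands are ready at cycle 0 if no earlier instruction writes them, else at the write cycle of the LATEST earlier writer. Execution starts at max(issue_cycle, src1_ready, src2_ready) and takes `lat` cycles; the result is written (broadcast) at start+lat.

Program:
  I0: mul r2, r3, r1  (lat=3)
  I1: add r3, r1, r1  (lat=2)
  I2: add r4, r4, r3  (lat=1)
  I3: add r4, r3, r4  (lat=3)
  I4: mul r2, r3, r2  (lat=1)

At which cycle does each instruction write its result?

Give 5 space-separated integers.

Answer: 4 4 5 8 6

Derivation:
I0 mul r2: issue@1 deps=(None,None) exec_start@1 write@4
I1 add r3: issue@2 deps=(None,None) exec_start@2 write@4
I2 add r4: issue@3 deps=(None,1) exec_start@4 write@5
I3 add r4: issue@4 deps=(1,2) exec_start@5 write@8
I4 mul r2: issue@5 deps=(1,0) exec_start@5 write@6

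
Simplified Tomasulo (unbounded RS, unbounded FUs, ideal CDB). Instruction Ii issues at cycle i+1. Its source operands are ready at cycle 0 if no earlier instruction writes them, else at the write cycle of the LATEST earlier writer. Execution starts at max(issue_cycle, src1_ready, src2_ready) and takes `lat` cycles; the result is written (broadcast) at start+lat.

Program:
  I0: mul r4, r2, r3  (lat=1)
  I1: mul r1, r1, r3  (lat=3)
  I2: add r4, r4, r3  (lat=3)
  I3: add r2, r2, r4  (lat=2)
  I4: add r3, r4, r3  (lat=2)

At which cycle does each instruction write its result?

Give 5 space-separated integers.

Answer: 2 5 6 8 8

Derivation:
I0 mul r4: issue@1 deps=(None,None) exec_start@1 write@2
I1 mul r1: issue@2 deps=(None,None) exec_start@2 write@5
I2 add r4: issue@3 deps=(0,None) exec_start@3 write@6
I3 add r2: issue@4 deps=(None,2) exec_start@6 write@8
I4 add r3: issue@5 deps=(2,None) exec_start@6 write@8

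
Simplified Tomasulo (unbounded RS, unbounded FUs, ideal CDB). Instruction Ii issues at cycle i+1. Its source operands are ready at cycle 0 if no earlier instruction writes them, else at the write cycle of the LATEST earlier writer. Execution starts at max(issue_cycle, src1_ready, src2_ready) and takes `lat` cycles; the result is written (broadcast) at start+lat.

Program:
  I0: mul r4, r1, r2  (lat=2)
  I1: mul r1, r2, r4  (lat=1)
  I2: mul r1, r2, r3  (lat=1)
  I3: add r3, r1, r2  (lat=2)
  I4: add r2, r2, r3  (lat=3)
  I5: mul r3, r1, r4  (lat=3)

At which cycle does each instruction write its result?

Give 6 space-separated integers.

I0 mul r4: issue@1 deps=(None,None) exec_start@1 write@3
I1 mul r1: issue@2 deps=(None,0) exec_start@3 write@4
I2 mul r1: issue@3 deps=(None,None) exec_start@3 write@4
I3 add r3: issue@4 deps=(2,None) exec_start@4 write@6
I4 add r2: issue@5 deps=(None,3) exec_start@6 write@9
I5 mul r3: issue@6 deps=(2,0) exec_start@6 write@9

Answer: 3 4 4 6 9 9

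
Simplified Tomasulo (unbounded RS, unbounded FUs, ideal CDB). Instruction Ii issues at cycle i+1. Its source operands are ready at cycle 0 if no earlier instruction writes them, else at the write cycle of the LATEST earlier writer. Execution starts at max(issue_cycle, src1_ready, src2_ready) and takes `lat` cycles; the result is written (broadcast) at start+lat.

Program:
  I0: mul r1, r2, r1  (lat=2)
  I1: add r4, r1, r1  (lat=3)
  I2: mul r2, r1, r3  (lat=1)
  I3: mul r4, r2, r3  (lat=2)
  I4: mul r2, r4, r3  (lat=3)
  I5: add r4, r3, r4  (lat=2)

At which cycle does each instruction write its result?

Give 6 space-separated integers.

I0 mul r1: issue@1 deps=(None,None) exec_start@1 write@3
I1 add r4: issue@2 deps=(0,0) exec_start@3 write@6
I2 mul r2: issue@3 deps=(0,None) exec_start@3 write@4
I3 mul r4: issue@4 deps=(2,None) exec_start@4 write@6
I4 mul r2: issue@5 deps=(3,None) exec_start@6 write@9
I5 add r4: issue@6 deps=(None,3) exec_start@6 write@8

Answer: 3 6 4 6 9 8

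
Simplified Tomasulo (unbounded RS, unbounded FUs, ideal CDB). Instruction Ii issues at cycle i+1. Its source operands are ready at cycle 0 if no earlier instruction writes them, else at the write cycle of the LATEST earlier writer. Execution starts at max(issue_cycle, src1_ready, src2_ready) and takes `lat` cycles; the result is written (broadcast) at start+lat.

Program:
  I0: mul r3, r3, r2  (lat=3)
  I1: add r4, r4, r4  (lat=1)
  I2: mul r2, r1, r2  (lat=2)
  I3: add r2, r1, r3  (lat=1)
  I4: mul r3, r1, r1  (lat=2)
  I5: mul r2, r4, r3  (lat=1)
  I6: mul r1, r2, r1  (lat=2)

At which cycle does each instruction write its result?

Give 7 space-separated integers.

I0 mul r3: issue@1 deps=(None,None) exec_start@1 write@4
I1 add r4: issue@2 deps=(None,None) exec_start@2 write@3
I2 mul r2: issue@3 deps=(None,None) exec_start@3 write@5
I3 add r2: issue@4 deps=(None,0) exec_start@4 write@5
I4 mul r3: issue@5 deps=(None,None) exec_start@5 write@7
I5 mul r2: issue@6 deps=(1,4) exec_start@7 write@8
I6 mul r1: issue@7 deps=(5,None) exec_start@8 write@10

Answer: 4 3 5 5 7 8 10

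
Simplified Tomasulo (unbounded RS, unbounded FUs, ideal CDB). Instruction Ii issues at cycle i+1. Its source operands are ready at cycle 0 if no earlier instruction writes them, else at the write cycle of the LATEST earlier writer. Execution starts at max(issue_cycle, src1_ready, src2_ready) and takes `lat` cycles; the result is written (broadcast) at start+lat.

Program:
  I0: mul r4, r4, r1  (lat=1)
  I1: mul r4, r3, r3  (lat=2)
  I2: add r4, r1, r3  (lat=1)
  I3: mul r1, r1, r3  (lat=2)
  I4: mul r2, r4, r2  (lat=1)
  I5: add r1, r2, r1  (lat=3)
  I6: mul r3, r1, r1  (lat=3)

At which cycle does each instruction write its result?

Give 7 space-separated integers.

I0 mul r4: issue@1 deps=(None,None) exec_start@1 write@2
I1 mul r4: issue@2 deps=(None,None) exec_start@2 write@4
I2 add r4: issue@3 deps=(None,None) exec_start@3 write@4
I3 mul r1: issue@4 deps=(None,None) exec_start@4 write@6
I4 mul r2: issue@5 deps=(2,None) exec_start@5 write@6
I5 add r1: issue@6 deps=(4,3) exec_start@6 write@9
I6 mul r3: issue@7 deps=(5,5) exec_start@9 write@12

Answer: 2 4 4 6 6 9 12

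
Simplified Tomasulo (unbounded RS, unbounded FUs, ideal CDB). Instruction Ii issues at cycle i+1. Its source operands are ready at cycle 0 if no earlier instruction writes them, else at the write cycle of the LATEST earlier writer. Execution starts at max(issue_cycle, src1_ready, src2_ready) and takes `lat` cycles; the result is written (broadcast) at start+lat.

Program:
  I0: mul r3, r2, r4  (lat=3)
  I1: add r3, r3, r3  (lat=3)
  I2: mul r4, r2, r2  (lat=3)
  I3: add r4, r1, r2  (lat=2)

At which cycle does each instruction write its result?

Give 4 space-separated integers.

I0 mul r3: issue@1 deps=(None,None) exec_start@1 write@4
I1 add r3: issue@2 deps=(0,0) exec_start@4 write@7
I2 mul r4: issue@3 deps=(None,None) exec_start@3 write@6
I3 add r4: issue@4 deps=(None,None) exec_start@4 write@6

Answer: 4 7 6 6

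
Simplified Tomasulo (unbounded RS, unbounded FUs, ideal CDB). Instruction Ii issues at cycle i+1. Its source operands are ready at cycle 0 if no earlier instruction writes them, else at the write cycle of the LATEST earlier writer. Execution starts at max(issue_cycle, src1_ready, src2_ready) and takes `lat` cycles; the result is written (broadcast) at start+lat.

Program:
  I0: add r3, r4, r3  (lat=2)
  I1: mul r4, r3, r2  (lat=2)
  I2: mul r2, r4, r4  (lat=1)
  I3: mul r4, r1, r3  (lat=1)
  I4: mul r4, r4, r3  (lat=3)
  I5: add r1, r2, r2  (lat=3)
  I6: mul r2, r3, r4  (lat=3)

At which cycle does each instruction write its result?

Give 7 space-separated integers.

Answer: 3 5 6 5 8 9 11

Derivation:
I0 add r3: issue@1 deps=(None,None) exec_start@1 write@3
I1 mul r4: issue@2 deps=(0,None) exec_start@3 write@5
I2 mul r2: issue@3 deps=(1,1) exec_start@5 write@6
I3 mul r4: issue@4 deps=(None,0) exec_start@4 write@5
I4 mul r4: issue@5 deps=(3,0) exec_start@5 write@8
I5 add r1: issue@6 deps=(2,2) exec_start@6 write@9
I6 mul r2: issue@7 deps=(0,4) exec_start@8 write@11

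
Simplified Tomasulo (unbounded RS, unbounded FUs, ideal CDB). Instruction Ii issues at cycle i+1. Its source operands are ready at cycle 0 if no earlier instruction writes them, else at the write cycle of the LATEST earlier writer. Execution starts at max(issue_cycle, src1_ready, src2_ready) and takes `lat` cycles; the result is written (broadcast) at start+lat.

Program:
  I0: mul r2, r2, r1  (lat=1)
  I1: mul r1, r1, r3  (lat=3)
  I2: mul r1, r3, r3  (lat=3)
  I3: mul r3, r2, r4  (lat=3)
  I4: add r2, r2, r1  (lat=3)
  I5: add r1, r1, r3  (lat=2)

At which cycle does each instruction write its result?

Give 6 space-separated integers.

I0 mul r2: issue@1 deps=(None,None) exec_start@1 write@2
I1 mul r1: issue@2 deps=(None,None) exec_start@2 write@5
I2 mul r1: issue@3 deps=(None,None) exec_start@3 write@6
I3 mul r3: issue@4 deps=(0,None) exec_start@4 write@7
I4 add r2: issue@5 deps=(0,2) exec_start@6 write@9
I5 add r1: issue@6 deps=(2,3) exec_start@7 write@9

Answer: 2 5 6 7 9 9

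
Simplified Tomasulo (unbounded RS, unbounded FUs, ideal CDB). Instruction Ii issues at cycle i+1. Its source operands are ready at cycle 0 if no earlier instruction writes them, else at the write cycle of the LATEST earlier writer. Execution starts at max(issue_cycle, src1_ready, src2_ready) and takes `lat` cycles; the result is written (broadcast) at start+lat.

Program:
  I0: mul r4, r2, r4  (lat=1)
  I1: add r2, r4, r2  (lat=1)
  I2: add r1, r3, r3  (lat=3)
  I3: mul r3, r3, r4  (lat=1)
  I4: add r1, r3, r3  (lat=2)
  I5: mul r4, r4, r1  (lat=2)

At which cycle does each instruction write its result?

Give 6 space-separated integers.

Answer: 2 3 6 5 7 9

Derivation:
I0 mul r4: issue@1 deps=(None,None) exec_start@1 write@2
I1 add r2: issue@2 deps=(0,None) exec_start@2 write@3
I2 add r1: issue@3 deps=(None,None) exec_start@3 write@6
I3 mul r3: issue@4 deps=(None,0) exec_start@4 write@5
I4 add r1: issue@5 deps=(3,3) exec_start@5 write@7
I5 mul r4: issue@6 deps=(0,4) exec_start@7 write@9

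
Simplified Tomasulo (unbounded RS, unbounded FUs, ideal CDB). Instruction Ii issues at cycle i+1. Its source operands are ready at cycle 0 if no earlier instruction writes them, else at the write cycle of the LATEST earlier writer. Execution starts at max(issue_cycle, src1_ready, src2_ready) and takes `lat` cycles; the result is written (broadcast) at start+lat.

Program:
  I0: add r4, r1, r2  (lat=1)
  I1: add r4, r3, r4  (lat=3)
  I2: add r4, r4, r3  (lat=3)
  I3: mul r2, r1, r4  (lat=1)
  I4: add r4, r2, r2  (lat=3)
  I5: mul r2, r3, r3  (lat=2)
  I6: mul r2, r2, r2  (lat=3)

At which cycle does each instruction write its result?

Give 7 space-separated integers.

Answer: 2 5 8 9 12 8 11

Derivation:
I0 add r4: issue@1 deps=(None,None) exec_start@1 write@2
I1 add r4: issue@2 deps=(None,0) exec_start@2 write@5
I2 add r4: issue@3 deps=(1,None) exec_start@5 write@8
I3 mul r2: issue@4 deps=(None,2) exec_start@8 write@9
I4 add r4: issue@5 deps=(3,3) exec_start@9 write@12
I5 mul r2: issue@6 deps=(None,None) exec_start@6 write@8
I6 mul r2: issue@7 deps=(5,5) exec_start@8 write@11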